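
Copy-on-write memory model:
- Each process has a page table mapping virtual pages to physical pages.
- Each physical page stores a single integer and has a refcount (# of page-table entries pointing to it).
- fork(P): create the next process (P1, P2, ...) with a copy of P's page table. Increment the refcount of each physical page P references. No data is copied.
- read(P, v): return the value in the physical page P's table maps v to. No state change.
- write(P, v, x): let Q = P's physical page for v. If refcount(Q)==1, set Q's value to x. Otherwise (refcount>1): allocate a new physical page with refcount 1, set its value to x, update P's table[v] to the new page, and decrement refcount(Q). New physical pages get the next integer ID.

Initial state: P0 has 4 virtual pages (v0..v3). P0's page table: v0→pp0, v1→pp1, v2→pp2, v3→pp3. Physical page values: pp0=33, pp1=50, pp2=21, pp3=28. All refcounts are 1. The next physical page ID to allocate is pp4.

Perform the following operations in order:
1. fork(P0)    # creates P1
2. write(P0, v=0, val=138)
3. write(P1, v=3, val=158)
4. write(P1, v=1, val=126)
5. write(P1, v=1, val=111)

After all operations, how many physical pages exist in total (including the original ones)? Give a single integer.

Op 1: fork(P0) -> P1. 4 ppages; refcounts: pp0:2 pp1:2 pp2:2 pp3:2
Op 2: write(P0, v0, 138). refcount(pp0)=2>1 -> COPY to pp4. 5 ppages; refcounts: pp0:1 pp1:2 pp2:2 pp3:2 pp4:1
Op 3: write(P1, v3, 158). refcount(pp3)=2>1 -> COPY to pp5. 6 ppages; refcounts: pp0:1 pp1:2 pp2:2 pp3:1 pp4:1 pp5:1
Op 4: write(P1, v1, 126). refcount(pp1)=2>1 -> COPY to pp6. 7 ppages; refcounts: pp0:1 pp1:1 pp2:2 pp3:1 pp4:1 pp5:1 pp6:1
Op 5: write(P1, v1, 111). refcount(pp6)=1 -> write in place. 7 ppages; refcounts: pp0:1 pp1:1 pp2:2 pp3:1 pp4:1 pp5:1 pp6:1

Answer: 7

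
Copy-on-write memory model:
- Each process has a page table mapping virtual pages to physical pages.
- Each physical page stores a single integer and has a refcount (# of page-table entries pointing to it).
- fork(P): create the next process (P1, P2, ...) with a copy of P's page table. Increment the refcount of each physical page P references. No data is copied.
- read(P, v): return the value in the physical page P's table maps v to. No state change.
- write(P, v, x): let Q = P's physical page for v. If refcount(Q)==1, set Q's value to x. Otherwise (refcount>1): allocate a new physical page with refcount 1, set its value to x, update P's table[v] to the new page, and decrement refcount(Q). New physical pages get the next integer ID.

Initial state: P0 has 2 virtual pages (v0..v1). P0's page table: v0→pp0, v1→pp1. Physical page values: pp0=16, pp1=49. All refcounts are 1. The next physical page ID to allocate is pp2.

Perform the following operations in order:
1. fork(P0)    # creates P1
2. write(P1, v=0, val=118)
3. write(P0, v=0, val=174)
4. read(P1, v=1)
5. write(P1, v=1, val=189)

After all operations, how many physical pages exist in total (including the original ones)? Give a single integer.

Op 1: fork(P0) -> P1. 2 ppages; refcounts: pp0:2 pp1:2
Op 2: write(P1, v0, 118). refcount(pp0)=2>1 -> COPY to pp2. 3 ppages; refcounts: pp0:1 pp1:2 pp2:1
Op 3: write(P0, v0, 174). refcount(pp0)=1 -> write in place. 3 ppages; refcounts: pp0:1 pp1:2 pp2:1
Op 4: read(P1, v1) -> 49. No state change.
Op 5: write(P1, v1, 189). refcount(pp1)=2>1 -> COPY to pp3. 4 ppages; refcounts: pp0:1 pp1:1 pp2:1 pp3:1

Answer: 4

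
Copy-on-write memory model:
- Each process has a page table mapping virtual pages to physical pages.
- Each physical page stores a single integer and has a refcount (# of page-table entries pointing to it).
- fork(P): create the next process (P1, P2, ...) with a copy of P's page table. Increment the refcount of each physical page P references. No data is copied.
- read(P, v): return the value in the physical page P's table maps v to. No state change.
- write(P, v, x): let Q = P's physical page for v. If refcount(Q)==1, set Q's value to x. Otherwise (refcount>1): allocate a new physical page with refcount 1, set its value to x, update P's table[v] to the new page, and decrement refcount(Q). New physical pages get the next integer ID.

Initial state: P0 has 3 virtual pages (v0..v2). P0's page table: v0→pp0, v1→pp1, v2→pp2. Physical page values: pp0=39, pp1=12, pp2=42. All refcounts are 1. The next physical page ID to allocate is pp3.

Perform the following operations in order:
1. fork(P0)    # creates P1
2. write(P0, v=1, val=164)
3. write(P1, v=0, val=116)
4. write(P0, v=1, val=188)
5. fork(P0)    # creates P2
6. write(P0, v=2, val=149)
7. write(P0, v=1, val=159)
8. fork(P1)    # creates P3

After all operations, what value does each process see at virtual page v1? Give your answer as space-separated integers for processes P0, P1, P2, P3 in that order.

Answer: 159 12 188 12

Derivation:
Op 1: fork(P0) -> P1. 3 ppages; refcounts: pp0:2 pp1:2 pp2:2
Op 2: write(P0, v1, 164). refcount(pp1)=2>1 -> COPY to pp3. 4 ppages; refcounts: pp0:2 pp1:1 pp2:2 pp3:1
Op 3: write(P1, v0, 116). refcount(pp0)=2>1 -> COPY to pp4. 5 ppages; refcounts: pp0:1 pp1:1 pp2:2 pp3:1 pp4:1
Op 4: write(P0, v1, 188). refcount(pp3)=1 -> write in place. 5 ppages; refcounts: pp0:1 pp1:1 pp2:2 pp3:1 pp4:1
Op 5: fork(P0) -> P2. 5 ppages; refcounts: pp0:2 pp1:1 pp2:3 pp3:2 pp4:1
Op 6: write(P0, v2, 149). refcount(pp2)=3>1 -> COPY to pp5. 6 ppages; refcounts: pp0:2 pp1:1 pp2:2 pp3:2 pp4:1 pp5:1
Op 7: write(P0, v1, 159). refcount(pp3)=2>1 -> COPY to pp6. 7 ppages; refcounts: pp0:2 pp1:1 pp2:2 pp3:1 pp4:1 pp5:1 pp6:1
Op 8: fork(P1) -> P3. 7 ppages; refcounts: pp0:2 pp1:2 pp2:3 pp3:1 pp4:2 pp5:1 pp6:1
P0: v1 -> pp6 = 159
P1: v1 -> pp1 = 12
P2: v1 -> pp3 = 188
P3: v1 -> pp1 = 12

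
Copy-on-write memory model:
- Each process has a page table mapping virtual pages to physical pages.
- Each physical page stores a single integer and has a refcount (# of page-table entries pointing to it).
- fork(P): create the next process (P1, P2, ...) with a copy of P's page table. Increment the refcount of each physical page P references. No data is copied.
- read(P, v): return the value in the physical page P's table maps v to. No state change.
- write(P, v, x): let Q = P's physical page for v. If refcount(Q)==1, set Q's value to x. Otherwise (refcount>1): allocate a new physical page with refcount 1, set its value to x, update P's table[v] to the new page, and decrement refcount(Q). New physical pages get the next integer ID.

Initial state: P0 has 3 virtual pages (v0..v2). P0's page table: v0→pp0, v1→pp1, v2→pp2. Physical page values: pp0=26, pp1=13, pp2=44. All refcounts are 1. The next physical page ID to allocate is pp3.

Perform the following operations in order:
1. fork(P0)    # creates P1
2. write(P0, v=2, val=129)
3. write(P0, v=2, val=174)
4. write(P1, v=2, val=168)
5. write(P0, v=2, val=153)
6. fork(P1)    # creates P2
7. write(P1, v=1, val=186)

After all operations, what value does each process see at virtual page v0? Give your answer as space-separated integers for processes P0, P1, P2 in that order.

Op 1: fork(P0) -> P1. 3 ppages; refcounts: pp0:2 pp1:2 pp2:2
Op 2: write(P0, v2, 129). refcount(pp2)=2>1 -> COPY to pp3. 4 ppages; refcounts: pp0:2 pp1:2 pp2:1 pp3:1
Op 3: write(P0, v2, 174). refcount(pp3)=1 -> write in place. 4 ppages; refcounts: pp0:2 pp1:2 pp2:1 pp3:1
Op 4: write(P1, v2, 168). refcount(pp2)=1 -> write in place. 4 ppages; refcounts: pp0:2 pp1:2 pp2:1 pp3:1
Op 5: write(P0, v2, 153). refcount(pp3)=1 -> write in place. 4 ppages; refcounts: pp0:2 pp1:2 pp2:1 pp3:1
Op 6: fork(P1) -> P2. 4 ppages; refcounts: pp0:3 pp1:3 pp2:2 pp3:1
Op 7: write(P1, v1, 186). refcount(pp1)=3>1 -> COPY to pp4. 5 ppages; refcounts: pp0:3 pp1:2 pp2:2 pp3:1 pp4:1
P0: v0 -> pp0 = 26
P1: v0 -> pp0 = 26
P2: v0 -> pp0 = 26

Answer: 26 26 26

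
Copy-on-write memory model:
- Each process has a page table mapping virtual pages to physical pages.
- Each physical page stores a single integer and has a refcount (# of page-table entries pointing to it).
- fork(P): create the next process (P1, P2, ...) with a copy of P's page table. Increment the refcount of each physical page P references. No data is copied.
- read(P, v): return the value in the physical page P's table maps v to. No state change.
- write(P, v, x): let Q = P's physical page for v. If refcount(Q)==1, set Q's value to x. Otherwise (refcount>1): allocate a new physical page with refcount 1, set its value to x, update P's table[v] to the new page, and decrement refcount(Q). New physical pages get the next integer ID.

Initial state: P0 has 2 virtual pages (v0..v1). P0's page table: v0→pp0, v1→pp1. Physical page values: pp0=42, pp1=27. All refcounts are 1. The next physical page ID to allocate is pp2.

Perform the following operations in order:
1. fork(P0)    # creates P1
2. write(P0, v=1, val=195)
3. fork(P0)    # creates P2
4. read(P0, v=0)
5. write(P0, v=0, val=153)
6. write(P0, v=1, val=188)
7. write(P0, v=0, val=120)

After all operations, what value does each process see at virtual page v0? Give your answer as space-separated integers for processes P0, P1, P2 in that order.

Answer: 120 42 42

Derivation:
Op 1: fork(P0) -> P1. 2 ppages; refcounts: pp0:2 pp1:2
Op 2: write(P0, v1, 195). refcount(pp1)=2>1 -> COPY to pp2. 3 ppages; refcounts: pp0:2 pp1:1 pp2:1
Op 3: fork(P0) -> P2. 3 ppages; refcounts: pp0:3 pp1:1 pp2:2
Op 4: read(P0, v0) -> 42. No state change.
Op 5: write(P0, v0, 153). refcount(pp0)=3>1 -> COPY to pp3. 4 ppages; refcounts: pp0:2 pp1:1 pp2:2 pp3:1
Op 6: write(P0, v1, 188). refcount(pp2)=2>1 -> COPY to pp4. 5 ppages; refcounts: pp0:2 pp1:1 pp2:1 pp3:1 pp4:1
Op 7: write(P0, v0, 120). refcount(pp3)=1 -> write in place. 5 ppages; refcounts: pp0:2 pp1:1 pp2:1 pp3:1 pp4:1
P0: v0 -> pp3 = 120
P1: v0 -> pp0 = 42
P2: v0 -> pp0 = 42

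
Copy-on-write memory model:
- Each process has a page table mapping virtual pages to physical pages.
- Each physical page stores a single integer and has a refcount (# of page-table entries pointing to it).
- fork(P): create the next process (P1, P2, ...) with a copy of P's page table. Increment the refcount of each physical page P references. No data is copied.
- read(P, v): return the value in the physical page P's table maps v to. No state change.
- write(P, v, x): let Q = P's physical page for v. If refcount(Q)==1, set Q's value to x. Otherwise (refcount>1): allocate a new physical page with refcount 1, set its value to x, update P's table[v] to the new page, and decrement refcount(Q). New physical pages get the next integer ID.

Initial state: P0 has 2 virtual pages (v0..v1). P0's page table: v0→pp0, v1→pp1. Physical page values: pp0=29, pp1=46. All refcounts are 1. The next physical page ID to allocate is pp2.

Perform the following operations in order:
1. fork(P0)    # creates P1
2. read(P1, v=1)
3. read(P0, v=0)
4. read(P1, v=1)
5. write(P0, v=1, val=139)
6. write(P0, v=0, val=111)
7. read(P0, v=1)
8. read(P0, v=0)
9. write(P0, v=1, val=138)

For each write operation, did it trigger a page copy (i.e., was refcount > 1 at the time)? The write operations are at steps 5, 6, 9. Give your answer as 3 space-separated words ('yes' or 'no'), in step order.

Op 1: fork(P0) -> P1. 2 ppages; refcounts: pp0:2 pp1:2
Op 2: read(P1, v1) -> 46. No state change.
Op 3: read(P0, v0) -> 29. No state change.
Op 4: read(P1, v1) -> 46. No state change.
Op 5: write(P0, v1, 139). refcount(pp1)=2>1 -> COPY to pp2. 3 ppages; refcounts: pp0:2 pp1:1 pp2:1
Op 6: write(P0, v0, 111). refcount(pp0)=2>1 -> COPY to pp3. 4 ppages; refcounts: pp0:1 pp1:1 pp2:1 pp3:1
Op 7: read(P0, v1) -> 139. No state change.
Op 8: read(P0, v0) -> 111. No state change.
Op 9: write(P0, v1, 138). refcount(pp2)=1 -> write in place. 4 ppages; refcounts: pp0:1 pp1:1 pp2:1 pp3:1

yes yes no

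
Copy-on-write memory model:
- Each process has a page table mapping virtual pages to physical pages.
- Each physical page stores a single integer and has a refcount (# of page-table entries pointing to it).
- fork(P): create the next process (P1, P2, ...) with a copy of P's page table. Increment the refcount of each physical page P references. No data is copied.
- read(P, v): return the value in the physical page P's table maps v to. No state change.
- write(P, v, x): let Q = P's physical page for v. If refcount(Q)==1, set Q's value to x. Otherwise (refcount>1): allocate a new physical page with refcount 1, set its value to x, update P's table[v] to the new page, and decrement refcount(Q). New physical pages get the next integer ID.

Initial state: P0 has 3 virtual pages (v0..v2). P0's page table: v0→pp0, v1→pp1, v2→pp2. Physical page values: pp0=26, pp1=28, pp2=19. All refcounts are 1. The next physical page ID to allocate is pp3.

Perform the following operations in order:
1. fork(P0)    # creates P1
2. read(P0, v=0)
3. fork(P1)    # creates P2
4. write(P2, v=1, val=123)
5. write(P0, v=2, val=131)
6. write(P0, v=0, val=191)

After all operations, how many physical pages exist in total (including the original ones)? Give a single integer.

Answer: 6

Derivation:
Op 1: fork(P0) -> P1. 3 ppages; refcounts: pp0:2 pp1:2 pp2:2
Op 2: read(P0, v0) -> 26. No state change.
Op 3: fork(P1) -> P2. 3 ppages; refcounts: pp0:3 pp1:3 pp2:3
Op 4: write(P2, v1, 123). refcount(pp1)=3>1 -> COPY to pp3. 4 ppages; refcounts: pp0:3 pp1:2 pp2:3 pp3:1
Op 5: write(P0, v2, 131). refcount(pp2)=3>1 -> COPY to pp4. 5 ppages; refcounts: pp0:3 pp1:2 pp2:2 pp3:1 pp4:1
Op 6: write(P0, v0, 191). refcount(pp0)=3>1 -> COPY to pp5. 6 ppages; refcounts: pp0:2 pp1:2 pp2:2 pp3:1 pp4:1 pp5:1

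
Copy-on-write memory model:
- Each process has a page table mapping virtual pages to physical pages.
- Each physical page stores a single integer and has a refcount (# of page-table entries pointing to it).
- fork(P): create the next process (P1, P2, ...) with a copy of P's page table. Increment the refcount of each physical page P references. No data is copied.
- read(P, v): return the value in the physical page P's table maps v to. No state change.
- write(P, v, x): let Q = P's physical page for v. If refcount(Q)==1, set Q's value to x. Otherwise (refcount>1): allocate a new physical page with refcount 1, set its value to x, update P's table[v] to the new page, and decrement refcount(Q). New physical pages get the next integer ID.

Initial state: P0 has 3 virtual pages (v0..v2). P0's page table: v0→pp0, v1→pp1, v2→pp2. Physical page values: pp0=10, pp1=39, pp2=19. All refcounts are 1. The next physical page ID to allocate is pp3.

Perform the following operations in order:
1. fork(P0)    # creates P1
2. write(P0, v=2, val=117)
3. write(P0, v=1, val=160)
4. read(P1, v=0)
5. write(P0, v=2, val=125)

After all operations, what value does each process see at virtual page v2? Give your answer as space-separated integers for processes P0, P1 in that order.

Op 1: fork(P0) -> P1. 3 ppages; refcounts: pp0:2 pp1:2 pp2:2
Op 2: write(P0, v2, 117). refcount(pp2)=2>1 -> COPY to pp3. 4 ppages; refcounts: pp0:2 pp1:2 pp2:1 pp3:1
Op 3: write(P0, v1, 160). refcount(pp1)=2>1 -> COPY to pp4. 5 ppages; refcounts: pp0:2 pp1:1 pp2:1 pp3:1 pp4:1
Op 4: read(P1, v0) -> 10. No state change.
Op 5: write(P0, v2, 125). refcount(pp3)=1 -> write in place. 5 ppages; refcounts: pp0:2 pp1:1 pp2:1 pp3:1 pp4:1
P0: v2 -> pp3 = 125
P1: v2 -> pp2 = 19

Answer: 125 19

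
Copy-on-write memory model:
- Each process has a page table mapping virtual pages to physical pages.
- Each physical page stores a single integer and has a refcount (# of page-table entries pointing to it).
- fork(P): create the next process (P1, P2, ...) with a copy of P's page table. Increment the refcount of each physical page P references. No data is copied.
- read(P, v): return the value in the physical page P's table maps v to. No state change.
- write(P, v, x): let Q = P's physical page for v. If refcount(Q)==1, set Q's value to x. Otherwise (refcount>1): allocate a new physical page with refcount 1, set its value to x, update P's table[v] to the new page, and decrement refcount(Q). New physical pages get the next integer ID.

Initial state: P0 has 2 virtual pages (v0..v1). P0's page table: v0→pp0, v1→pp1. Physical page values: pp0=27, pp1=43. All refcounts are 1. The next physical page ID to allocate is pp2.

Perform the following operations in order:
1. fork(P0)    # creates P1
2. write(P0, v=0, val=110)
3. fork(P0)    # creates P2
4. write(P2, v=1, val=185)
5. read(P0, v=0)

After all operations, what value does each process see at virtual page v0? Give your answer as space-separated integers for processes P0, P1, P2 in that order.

Op 1: fork(P0) -> P1. 2 ppages; refcounts: pp0:2 pp1:2
Op 2: write(P0, v0, 110). refcount(pp0)=2>1 -> COPY to pp2. 3 ppages; refcounts: pp0:1 pp1:2 pp2:1
Op 3: fork(P0) -> P2. 3 ppages; refcounts: pp0:1 pp1:3 pp2:2
Op 4: write(P2, v1, 185). refcount(pp1)=3>1 -> COPY to pp3. 4 ppages; refcounts: pp0:1 pp1:2 pp2:2 pp3:1
Op 5: read(P0, v0) -> 110. No state change.
P0: v0 -> pp2 = 110
P1: v0 -> pp0 = 27
P2: v0 -> pp2 = 110

Answer: 110 27 110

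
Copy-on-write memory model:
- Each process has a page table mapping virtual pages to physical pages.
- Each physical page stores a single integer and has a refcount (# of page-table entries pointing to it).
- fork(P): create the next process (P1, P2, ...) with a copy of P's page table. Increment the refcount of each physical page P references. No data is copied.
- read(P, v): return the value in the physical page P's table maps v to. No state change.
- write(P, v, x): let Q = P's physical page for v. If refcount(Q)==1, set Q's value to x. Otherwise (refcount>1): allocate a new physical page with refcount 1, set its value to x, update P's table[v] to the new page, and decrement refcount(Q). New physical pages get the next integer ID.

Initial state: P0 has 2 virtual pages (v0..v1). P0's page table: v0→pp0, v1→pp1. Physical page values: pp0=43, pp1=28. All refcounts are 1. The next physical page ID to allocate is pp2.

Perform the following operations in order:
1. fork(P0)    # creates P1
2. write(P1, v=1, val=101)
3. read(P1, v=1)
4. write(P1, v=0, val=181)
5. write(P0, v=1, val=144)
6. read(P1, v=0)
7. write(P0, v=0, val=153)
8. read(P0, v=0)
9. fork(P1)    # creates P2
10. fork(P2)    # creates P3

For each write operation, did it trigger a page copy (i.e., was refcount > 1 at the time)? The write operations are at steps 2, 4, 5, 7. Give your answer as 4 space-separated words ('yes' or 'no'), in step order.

Op 1: fork(P0) -> P1. 2 ppages; refcounts: pp0:2 pp1:2
Op 2: write(P1, v1, 101). refcount(pp1)=2>1 -> COPY to pp2. 3 ppages; refcounts: pp0:2 pp1:1 pp2:1
Op 3: read(P1, v1) -> 101. No state change.
Op 4: write(P1, v0, 181). refcount(pp0)=2>1 -> COPY to pp3. 4 ppages; refcounts: pp0:1 pp1:1 pp2:1 pp3:1
Op 5: write(P0, v1, 144). refcount(pp1)=1 -> write in place. 4 ppages; refcounts: pp0:1 pp1:1 pp2:1 pp3:1
Op 6: read(P1, v0) -> 181. No state change.
Op 7: write(P0, v0, 153). refcount(pp0)=1 -> write in place. 4 ppages; refcounts: pp0:1 pp1:1 pp2:1 pp3:1
Op 8: read(P0, v0) -> 153. No state change.
Op 9: fork(P1) -> P2. 4 ppages; refcounts: pp0:1 pp1:1 pp2:2 pp3:2
Op 10: fork(P2) -> P3. 4 ppages; refcounts: pp0:1 pp1:1 pp2:3 pp3:3

yes yes no no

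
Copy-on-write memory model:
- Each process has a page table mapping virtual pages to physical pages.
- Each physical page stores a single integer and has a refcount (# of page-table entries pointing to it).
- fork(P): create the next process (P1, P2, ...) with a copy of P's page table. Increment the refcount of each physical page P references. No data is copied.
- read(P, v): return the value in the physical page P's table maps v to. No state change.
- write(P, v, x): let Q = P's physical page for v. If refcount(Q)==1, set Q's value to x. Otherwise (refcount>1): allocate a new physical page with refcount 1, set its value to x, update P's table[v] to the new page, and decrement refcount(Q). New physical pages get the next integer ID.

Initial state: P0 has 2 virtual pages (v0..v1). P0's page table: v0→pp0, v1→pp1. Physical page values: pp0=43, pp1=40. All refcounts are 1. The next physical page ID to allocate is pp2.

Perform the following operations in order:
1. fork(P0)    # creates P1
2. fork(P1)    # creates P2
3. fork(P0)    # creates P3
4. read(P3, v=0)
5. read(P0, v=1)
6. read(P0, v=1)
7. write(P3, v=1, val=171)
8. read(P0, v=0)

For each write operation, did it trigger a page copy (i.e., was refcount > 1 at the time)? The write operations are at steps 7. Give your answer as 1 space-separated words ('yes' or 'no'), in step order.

Op 1: fork(P0) -> P1. 2 ppages; refcounts: pp0:2 pp1:2
Op 2: fork(P1) -> P2. 2 ppages; refcounts: pp0:3 pp1:3
Op 3: fork(P0) -> P3. 2 ppages; refcounts: pp0:4 pp1:4
Op 4: read(P3, v0) -> 43. No state change.
Op 5: read(P0, v1) -> 40. No state change.
Op 6: read(P0, v1) -> 40. No state change.
Op 7: write(P3, v1, 171). refcount(pp1)=4>1 -> COPY to pp2. 3 ppages; refcounts: pp0:4 pp1:3 pp2:1
Op 8: read(P0, v0) -> 43. No state change.

yes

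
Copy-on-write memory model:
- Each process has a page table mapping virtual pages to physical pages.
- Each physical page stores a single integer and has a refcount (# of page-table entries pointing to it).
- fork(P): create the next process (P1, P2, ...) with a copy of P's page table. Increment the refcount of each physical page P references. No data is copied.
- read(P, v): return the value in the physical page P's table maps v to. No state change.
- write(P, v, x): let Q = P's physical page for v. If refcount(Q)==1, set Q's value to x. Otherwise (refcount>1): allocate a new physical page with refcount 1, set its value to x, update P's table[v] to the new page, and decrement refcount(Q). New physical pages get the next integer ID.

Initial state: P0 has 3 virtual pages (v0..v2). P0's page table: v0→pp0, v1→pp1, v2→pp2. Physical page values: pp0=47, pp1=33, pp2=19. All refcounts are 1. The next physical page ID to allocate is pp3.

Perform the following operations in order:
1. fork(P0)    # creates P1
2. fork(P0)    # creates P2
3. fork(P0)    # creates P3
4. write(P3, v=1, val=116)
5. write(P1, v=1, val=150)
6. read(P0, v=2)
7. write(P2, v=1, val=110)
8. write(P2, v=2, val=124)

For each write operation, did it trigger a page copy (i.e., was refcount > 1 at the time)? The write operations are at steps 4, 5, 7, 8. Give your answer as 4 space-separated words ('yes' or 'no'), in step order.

Op 1: fork(P0) -> P1. 3 ppages; refcounts: pp0:2 pp1:2 pp2:2
Op 2: fork(P0) -> P2. 3 ppages; refcounts: pp0:3 pp1:3 pp2:3
Op 3: fork(P0) -> P3. 3 ppages; refcounts: pp0:4 pp1:4 pp2:4
Op 4: write(P3, v1, 116). refcount(pp1)=4>1 -> COPY to pp3. 4 ppages; refcounts: pp0:4 pp1:3 pp2:4 pp3:1
Op 5: write(P1, v1, 150). refcount(pp1)=3>1 -> COPY to pp4. 5 ppages; refcounts: pp0:4 pp1:2 pp2:4 pp3:1 pp4:1
Op 6: read(P0, v2) -> 19. No state change.
Op 7: write(P2, v1, 110). refcount(pp1)=2>1 -> COPY to pp5. 6 ppages; refcounts: pp0:4 pp1:1 pp2:4 pp3:1 pp4:1 pp5:1
Op 8: write(P2, v2, 124). refcount(pp2)=4>1 -> COPY to pp6. 7 ppages; refcounts: pp0:4 pp1:1 pp2:3 pp3:1 pp4:1 pp5:1 pp6:1

yes yes yes yes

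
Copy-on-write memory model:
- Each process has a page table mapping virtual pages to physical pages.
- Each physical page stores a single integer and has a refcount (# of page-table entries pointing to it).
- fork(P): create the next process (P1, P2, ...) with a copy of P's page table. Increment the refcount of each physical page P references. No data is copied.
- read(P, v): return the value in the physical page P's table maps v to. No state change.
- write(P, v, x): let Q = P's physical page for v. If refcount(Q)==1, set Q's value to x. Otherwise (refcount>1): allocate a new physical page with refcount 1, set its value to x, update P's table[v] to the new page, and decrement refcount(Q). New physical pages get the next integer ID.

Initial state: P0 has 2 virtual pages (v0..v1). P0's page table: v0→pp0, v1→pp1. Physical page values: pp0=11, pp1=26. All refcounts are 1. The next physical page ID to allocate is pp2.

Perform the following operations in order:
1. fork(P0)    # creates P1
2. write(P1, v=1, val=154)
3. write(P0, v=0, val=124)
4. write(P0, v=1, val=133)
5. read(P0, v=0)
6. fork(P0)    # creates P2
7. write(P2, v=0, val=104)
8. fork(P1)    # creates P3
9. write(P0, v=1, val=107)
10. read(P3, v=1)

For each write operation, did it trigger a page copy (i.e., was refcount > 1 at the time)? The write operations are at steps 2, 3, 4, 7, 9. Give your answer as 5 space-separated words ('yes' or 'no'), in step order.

Op 1: fork(P0) -> P1. 2 ppages; refcounts: pp0:2 pp1:2
Op 2: write(P1, v1, 154). refcount(pp1)=2>1 -> COPY to pp2. 3 ppages; refcounts: pp0:2 pp1:1 pp2:1
Op 3: write(P0, v0, 124). refcount(pp0)=2>1 -> COPY to pp3. 4 ppages; refcounts: pp0:1 pp1:1 pp2:1 pp3:1
Op 4: write(P0, v1, 133). refcount(pp1)=1 -> write in place. 4 ppages; refcounts: pp0:1 pp1:1 pp2:1 pp3:1
Op 5: read(P0, v0) -> 124. No state change.
Op 6: fork(P0) -> P2. 4 ppages; refcounts: pp0:1 pp1:2 pp2:1 pp3:2
Op 7: write(P2, v0, 104). refcount(pp3)=2>1 -> COPY to pp4. 5 ppages; refcounts: pp0:1 pp1:2 pp2:1 pp3:1 pp4:1
Op 8: fork(P1) -> P3. 5 ppages; refcounts: pp0:2 pp1:2 pp2:2 pp3:1 pp4:1
Op 9: write(P0, v1, 107). refcount(pp1)=2>1 -> COPY to pp5. 6 ppages; refcounts: pp0:2 pp1:1 pp2:2 pp3:1 pp4:1 pp5:1
Op 10: read(P3, v1) -> 154. No state change.

yes yes no yes yes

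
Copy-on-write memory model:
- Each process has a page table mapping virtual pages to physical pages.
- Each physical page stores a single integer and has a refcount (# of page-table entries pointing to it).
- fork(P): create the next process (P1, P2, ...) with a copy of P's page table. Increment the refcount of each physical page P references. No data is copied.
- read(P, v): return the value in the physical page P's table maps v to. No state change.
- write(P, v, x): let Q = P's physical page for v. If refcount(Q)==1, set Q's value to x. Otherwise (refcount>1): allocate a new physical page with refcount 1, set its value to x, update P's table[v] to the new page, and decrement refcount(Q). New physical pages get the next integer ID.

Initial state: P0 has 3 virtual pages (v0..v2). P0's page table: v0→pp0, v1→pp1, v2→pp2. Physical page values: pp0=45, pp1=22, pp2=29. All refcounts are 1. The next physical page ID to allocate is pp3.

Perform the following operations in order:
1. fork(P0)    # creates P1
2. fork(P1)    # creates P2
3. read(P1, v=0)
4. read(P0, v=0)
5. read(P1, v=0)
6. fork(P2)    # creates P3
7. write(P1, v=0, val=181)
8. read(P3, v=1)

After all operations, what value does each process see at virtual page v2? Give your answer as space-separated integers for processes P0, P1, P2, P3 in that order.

Answer: 29 29 29 29

Derivation:
Op 1: fork(P0) -> P1. 3 ppages; refcounts: pp0:2 pp1:2 pp2:2
Op 2: fork(P1) -> P2. 3 ppages; refcounts: pp0:3 pp1:3 pp2:3
Op 3: read(P1, v0) -> 45. No state change.
Op 4: read(P0, v0) -> 45. No state change.
Op 5: read(P1, v0) -> 45. No state change.
Op 6: fork(P2) -> P3. 3 ppages; refcounts: pp0:4 pp1:4 pp2:4
Op 7: write(P1, v0, 181). refcount(pp0)=4>1 -> COPY to pp3. 4 ppages; refcounts: pp0:3 pp1:4 pp2:4 pp3:1
Op 8: read(P3, v1) -> 22. No state change.
P0: v2 -> pp2 = 29
P1: v2 -> pp2 = 29
P2: v2 -> pp2 = 29
P3: v2 -> pp2 = 29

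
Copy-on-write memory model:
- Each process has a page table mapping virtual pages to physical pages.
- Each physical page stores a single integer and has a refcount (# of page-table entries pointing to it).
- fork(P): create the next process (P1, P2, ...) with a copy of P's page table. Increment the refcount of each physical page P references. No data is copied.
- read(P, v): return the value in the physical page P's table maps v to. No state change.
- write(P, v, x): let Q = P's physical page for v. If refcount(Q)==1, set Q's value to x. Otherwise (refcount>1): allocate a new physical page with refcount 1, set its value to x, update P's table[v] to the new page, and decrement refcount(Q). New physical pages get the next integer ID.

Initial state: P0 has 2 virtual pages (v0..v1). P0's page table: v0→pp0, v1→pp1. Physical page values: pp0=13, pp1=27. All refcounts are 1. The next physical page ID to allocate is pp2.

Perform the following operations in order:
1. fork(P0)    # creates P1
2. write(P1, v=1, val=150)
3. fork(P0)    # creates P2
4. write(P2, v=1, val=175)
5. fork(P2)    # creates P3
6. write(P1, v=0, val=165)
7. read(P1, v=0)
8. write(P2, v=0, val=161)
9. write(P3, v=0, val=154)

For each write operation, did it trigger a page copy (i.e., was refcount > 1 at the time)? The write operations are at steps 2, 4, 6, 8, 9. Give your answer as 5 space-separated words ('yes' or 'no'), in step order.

Op 1: fork(P0) -> P1. 2 ppages; refcounts: pp0:2 pp1:2
Op 2: write(P1, v1, 150). refcount(pp1)=2>1 -> COPY to pp2. 3 ppages; refcounts: pp0:2 pp1:1 pp2:1
Op 3: fork(P0) -> P2. 3 ppages; refcounts: pp0:3 pp1:2 pp2:1
Op 4: write(P2, v1, 175). refcount(pp1)=2>1 -> COPY to pp3. 4 ppages; refcounts: pp0:3 pp1:1 pp2:1 pp3:1
Op 5: fork(P2) -> P3. 4 ppages; refcounts: pp0:4 pp1:1 pp2:1 pp3:2
Op 6: write(P1, v0, 165). refcount(pp0)=4>1 -> COPY to pp4. 5 ppages; refcounts: pp0:3 pp1:1 pp2:1 pp3:2 pp4:1
Op 7: read(P1, v0) -> 165. No state change.
Op 8: write(P2, v0, 161). refcount(pp0)=3>1 -> COPY to pp5. 6 ppages; refcounts: pp0:2 pp1:1 pp2:1 pp3:2 pp4:1 pp5:1
Op 9: write(P3, v0, 154). refcount(pp0)=2>1 -> COPY to pp6. 7 ppages; refcounts: pp0:1 pp1:1 pp2:1 pp3:2 pp4:1 pp5:1 pp6:1

yes yes yes yes yes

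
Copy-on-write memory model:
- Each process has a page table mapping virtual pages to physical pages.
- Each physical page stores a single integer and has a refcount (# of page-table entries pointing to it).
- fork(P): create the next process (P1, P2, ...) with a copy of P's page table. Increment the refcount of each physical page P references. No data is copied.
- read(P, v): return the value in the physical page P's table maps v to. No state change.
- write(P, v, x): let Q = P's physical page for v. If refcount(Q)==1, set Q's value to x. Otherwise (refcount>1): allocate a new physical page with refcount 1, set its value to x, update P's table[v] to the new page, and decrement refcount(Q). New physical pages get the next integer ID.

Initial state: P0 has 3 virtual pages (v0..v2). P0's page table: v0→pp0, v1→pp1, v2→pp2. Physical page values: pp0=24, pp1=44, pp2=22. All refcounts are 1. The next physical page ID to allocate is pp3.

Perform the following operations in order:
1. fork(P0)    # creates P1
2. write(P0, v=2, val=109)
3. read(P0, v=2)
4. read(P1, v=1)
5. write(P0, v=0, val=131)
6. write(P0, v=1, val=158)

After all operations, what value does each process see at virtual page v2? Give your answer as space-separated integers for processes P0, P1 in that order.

Op 1: fork(P0) -> P1. 3 ppages; refcounts: pp0:2 pp1:2 pp2:2
Op 2: write(P0, v2, 109). refcount(pp2)=2>1 -> COPY to pp3. 4 ppages; refcounts: pp0:2 pp1:2 pp2:1 pp3:1
Op 3: read(P0, v2) -> 109. No state change.
Op 4: read(P1, v1) -> 44. No state change.
Op 5: write(P0, v0, 131). refcount(pp0)=2>1 -> COPY to pp4. 5 ppages; refcounts: pp0:1 pp1:2 pp2:1 pp3:1 pp4:1
Op 6: write(P0, v1, 158). refcount(pp1)=2>1 -> COPY to pp5. 6 ppages; refcounts: pp0:1 pp1:1 pp2:1 pp3:1 pp4:1 pp5:1
P0: v2 -> pp3 = 109
P1: v2 -> pp2 = 22

Answer: 109 22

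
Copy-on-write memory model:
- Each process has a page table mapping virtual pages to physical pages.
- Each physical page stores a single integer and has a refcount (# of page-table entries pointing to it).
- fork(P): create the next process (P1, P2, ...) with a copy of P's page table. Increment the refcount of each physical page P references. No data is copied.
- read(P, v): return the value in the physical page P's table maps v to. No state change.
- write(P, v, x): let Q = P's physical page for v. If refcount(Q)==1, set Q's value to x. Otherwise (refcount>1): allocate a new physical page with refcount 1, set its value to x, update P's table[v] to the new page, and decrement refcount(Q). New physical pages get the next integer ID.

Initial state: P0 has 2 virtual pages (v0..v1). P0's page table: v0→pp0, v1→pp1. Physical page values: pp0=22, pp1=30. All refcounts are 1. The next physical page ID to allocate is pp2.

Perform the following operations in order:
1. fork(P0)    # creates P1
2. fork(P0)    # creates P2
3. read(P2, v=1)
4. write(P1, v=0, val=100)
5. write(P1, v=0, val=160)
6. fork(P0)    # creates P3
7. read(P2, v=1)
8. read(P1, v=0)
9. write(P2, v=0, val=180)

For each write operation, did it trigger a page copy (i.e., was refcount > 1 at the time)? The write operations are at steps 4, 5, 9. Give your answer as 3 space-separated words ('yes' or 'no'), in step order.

Op 1: fork(P0) -> P1. 2 ppages; refcounts: pp0:2 pp1:2
Op 2: fork(P0) -> P2. 2 ppages; refcounts: pp0:3 pp1:3
Op 3: read(P2, v1) -> 30. No state change.
Op 4: write(P1, v0, 100). refcount(pp0)=3>1 -> COPY to pp2. 3 ppages; refcounts: pp0:2 pp1:3 pp2:1
Op 5: write(P1, v0, 160). refcount(pp2)=1 -> write in place. 3 ppages; refcounts: pp0:2 pp1:3 pp2:1
Op 6: fork(P0) -> P3. 3 ppages; refcounts: pp0:3 pp1:4 pp2:1
Op 7: read(P2, v1) -> 30. No state change.
Op 8: read(P1, v0) -> 160. No state change.
Op 9: write(P2, v0, 180). refcount(pp0)=3>1 -> COPY to pp3. 4 ppages; refcounts: pp0:2 pp1:4 pp2:1 pp3:1

yes no yes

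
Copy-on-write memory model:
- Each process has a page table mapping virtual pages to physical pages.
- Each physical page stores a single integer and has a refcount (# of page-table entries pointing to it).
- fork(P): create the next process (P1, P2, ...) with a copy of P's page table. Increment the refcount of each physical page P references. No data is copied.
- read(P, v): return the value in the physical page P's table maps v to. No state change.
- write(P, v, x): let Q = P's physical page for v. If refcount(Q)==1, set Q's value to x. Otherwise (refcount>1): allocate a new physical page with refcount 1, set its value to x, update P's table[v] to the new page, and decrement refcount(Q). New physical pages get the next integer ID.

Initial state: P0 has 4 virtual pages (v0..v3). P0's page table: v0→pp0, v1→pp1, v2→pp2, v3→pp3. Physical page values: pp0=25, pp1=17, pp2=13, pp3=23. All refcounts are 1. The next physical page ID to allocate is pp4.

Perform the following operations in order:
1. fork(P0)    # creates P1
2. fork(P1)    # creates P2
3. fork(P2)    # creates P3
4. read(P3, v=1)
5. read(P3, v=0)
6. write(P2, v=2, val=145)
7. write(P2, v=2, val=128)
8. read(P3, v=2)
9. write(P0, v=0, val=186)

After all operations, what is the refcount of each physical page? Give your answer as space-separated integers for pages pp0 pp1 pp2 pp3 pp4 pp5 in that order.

Op 1: fork(P0) -> P1. 4 ppages; refcounts: pp0:2 pp1:2 pp2:2 pp3:2
Op 2: fork(P1) -> P2. 4 ppages; refcounts: pp0:3 pp1:3 pp2:3 pp3:3
Op 3: fork(P2) -> P3. 4 ppages; refcounts: pp0:4 pp1:4 pp2:4 pp3:4
Op 4: read(P3, v1) -> 17. No state change.
Op 5: read(P3, v0) -> 25. No state change.
Op 6: write(P2, v2, 145). refcount(pp2)=4>1 -> COPY to pp4. 5 ppages; refcounts: pp0:4 pp1:4 pp2:3 pp3:4 pp4:1
Op 7: write(P2, v2, 128). refcount(pp4)=1 -> write in place. 5 ppages; refcounts: pp0:4 pp1:4 pp2:3 pp3:4 pp4:1
Op 8: read(P3, v2) -> 13. No state change.
Op 9: write(P0, v0, 186). refcount(pp0)=4>1 -> COPY to pp5. 6 ppages; refcounts: pp0:3 pp1:4 pp2:3 pp3:4 pp4:1 pp5:1

Answer: 3 4 3 4 1 1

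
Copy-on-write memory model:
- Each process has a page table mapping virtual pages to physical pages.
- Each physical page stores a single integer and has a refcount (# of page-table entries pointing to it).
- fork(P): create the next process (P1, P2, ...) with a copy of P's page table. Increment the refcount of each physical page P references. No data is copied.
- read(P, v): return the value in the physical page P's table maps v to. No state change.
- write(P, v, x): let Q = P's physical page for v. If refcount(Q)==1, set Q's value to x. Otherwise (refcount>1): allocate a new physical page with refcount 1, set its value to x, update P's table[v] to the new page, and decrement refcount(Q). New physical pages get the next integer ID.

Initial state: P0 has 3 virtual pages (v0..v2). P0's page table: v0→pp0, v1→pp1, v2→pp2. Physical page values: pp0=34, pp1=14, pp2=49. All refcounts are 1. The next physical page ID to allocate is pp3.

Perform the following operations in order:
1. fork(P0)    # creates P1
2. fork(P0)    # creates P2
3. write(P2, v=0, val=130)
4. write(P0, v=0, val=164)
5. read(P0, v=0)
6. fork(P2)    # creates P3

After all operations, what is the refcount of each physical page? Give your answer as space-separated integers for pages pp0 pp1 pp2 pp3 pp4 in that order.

Op 1: fork(P0) -> P1. 3 ppages; refcounts: pp0:2 pp1:2 pp2:2
Op 2: fork(P0) -> P2. 3 ppages; refcounts: pp0:3 pp1:3 pp2:3
Op 3: write(P2, v0, 130). refcount(pp0)=3>1 -> COPY to pp3. 4 ppages; refcounts: pp0:2 pp1:3 pp2:3 pp3:1
Op 4: write(P0, v0, 164). refcount(pp0)=2>1 -> COPY to pp4. 5 ppages; refcounts: pp0:1 pp1:3 pp2:3 pp3:1 pp4:1
Op 5: read(P0, v0) -> 164. No state change.
Op 6: fork(P2) -> P3. 5 ppages; refcounts: pp0:1 pp1:4 pp2:4 pp3:2 pp4:1

Answer: 1 4 4 2 1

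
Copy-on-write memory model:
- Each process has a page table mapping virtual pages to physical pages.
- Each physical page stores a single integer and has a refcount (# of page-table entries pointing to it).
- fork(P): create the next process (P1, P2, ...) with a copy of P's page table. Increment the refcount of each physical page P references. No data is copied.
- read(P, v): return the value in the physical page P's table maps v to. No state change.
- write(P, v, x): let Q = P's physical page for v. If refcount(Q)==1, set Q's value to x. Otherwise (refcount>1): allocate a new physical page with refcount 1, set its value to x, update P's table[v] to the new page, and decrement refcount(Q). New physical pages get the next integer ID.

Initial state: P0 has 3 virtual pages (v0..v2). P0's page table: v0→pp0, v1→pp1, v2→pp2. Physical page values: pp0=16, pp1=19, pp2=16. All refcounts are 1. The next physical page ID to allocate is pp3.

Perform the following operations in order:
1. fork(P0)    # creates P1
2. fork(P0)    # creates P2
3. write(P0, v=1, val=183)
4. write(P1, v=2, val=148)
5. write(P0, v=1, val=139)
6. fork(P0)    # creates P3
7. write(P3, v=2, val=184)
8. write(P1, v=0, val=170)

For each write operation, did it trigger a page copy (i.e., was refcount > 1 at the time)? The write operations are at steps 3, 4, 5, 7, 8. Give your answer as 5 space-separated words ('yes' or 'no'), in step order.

Op 1: fork(P0) -> P1. 3 ppages; refcounts: pp0:2 pp1:2 pp2:2
Op 2: fork(P0) -> P2. 3 ppages; refcounts: pp0:3 pp1:3 pp2:3
Op 3: write(P0, v1, 183). refcount(pp1)=3>1 -> COPY to pp3. 4 ppages; refcounts: pp0:3 pp1:2 pp2:3 pp3:1
Op 4: write(P1, v2, 148). refcount(pp2)=3>1 -> COPY to pp4. 5 ppages; refcounts: pp0:3 pp1:2 pp2:2 pp3:1 pp4:1
Op 5: write(P0, v1, 139). refcount(pp3)=1 -> write in place. 5 ppages; refcounts: pp0:3 pp1:2 pp2:2 pp3:1 pp4:1
Op 6: fork(P0) -> P3. 5 ppages; refcounts: pp0:4 pp1:2 pp2:3 pp3:2 pp4:1
Op 7: write(P3, v2, 184). refcount(pp2)=3>1 -> COPY to pp5. 6 ppages; refcounts: pp0:4 pp1:2 pp2:2 pp3:2 pp4:1 pp5:1
Op 8: write(P1, v0, 170). refcount(pp0)=4>1 -> COPY to pp6. 7 ppages; refcounts: pp0:3 pp1:2 pp2:2 pp3:2 pp4:1 pp5:1 pp6:1

yes yes no yes yes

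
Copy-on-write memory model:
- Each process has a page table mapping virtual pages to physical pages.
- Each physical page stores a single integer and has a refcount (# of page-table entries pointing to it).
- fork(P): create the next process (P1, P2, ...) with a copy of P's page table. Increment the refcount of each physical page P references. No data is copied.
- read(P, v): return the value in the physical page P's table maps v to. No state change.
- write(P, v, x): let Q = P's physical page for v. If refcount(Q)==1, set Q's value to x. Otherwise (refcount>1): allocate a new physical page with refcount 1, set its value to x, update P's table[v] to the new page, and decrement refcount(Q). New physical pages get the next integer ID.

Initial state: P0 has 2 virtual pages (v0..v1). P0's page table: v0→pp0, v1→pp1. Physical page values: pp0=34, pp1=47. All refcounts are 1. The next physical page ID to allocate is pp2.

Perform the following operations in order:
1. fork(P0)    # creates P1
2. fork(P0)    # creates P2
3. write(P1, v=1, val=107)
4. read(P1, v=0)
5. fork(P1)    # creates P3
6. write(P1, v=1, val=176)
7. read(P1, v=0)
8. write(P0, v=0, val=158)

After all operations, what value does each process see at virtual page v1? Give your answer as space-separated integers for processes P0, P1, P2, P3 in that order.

Answer: 47 176 47 107

Derivation:
Op 1: fork(P0) -> P1. 2 ppages; refcounts: pp0:2 pp1:2
Op 2: fork(P0) -> P2. 2 ppages; refcounts: pp0:3 pp1:3
Op 3: write(P1, v1, 107). refcount(pp1)=3>1 -> COPY to pp2. 3 ppages; refcounts: pp0:3 pp1:2 pp2:1
Op 4: read(P1, v0) -> 34. No state change.
Op 5: fork(P1) -> P3. 3 ppages; refcounts: pp0:4 pp1:2 pp2:2
Op 6: write(P1, v1, 176). refcount(pp2)=2>1 -> COPY to pp3. 4 ppages; refcounts: pp0:4 pp1:2 pp2:1 pp3:1
Op 7: read(P1, v0) -> 34. No state change.
Op 8: write(P0, v0, 158). refcount(pp0)=4>1 -> COPY to pp4. 5 ppages; refcounts: pp0:3 pp1:2 pp2:1 pp3:1 pp4:1
P0: v1 -> pp1 = 47
P1: v1 -> pp3 = 176
P2: v1 -> pp1 = 47
P3: v1 -> pp2 = 107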